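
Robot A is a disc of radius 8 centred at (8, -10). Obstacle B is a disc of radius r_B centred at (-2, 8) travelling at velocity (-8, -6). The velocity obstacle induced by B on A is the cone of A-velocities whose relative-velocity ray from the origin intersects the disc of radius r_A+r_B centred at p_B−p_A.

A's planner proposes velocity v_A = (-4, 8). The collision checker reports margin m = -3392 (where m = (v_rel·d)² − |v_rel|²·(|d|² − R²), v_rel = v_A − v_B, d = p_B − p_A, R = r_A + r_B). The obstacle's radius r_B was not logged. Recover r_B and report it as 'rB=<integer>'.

m = -3392
d = (-10, 18);  v_rel = (4, 14),  |v_rel|² = 212
v_rel×d = (4)·(18) − (14)·(-10) = 212
since m = R²·212 − 212²:  R² = (44944 + -3392) / 212 = 196
R = √196 = 14  ⇒  r_B = 14 − 8 = 6

rB=6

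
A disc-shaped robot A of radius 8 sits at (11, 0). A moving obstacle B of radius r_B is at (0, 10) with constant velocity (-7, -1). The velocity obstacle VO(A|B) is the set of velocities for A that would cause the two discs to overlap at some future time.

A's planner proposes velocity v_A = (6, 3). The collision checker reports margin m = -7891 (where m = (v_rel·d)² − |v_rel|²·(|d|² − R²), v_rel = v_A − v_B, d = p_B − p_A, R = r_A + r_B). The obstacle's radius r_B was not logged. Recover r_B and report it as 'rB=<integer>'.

m = -7891
d = (-11, 10);  v_rel = (13, 4),  |v_rel|² = 185
v_rel×d = (13)·(10) − (4)·(-11) = 174
since m = R²·185 − 174²:  R² = (30276 + -7891) / 185 = 121
R = √121 = 11  ⇒  r_B = 11 − 8 = 3

rB=3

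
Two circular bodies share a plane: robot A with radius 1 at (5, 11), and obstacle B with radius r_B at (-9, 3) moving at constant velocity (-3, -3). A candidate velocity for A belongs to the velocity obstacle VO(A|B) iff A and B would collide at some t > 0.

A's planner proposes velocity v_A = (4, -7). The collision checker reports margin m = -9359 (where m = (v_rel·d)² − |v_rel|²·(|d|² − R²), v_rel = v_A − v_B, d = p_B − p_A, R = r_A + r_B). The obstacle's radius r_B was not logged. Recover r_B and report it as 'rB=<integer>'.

m = -9359
d = (-14, -8);  v_rel = (7, -4),  |v_rel|² = 65
v_rel×d = (7)·(-8) − (-4)·(-14) = -112
since m = R²·65 − (-112)²:  R² = (12544 + -9359) / 65 = 49
R = √49 = 7  ⇒  r_B = 7 − 1 = 6

rB=6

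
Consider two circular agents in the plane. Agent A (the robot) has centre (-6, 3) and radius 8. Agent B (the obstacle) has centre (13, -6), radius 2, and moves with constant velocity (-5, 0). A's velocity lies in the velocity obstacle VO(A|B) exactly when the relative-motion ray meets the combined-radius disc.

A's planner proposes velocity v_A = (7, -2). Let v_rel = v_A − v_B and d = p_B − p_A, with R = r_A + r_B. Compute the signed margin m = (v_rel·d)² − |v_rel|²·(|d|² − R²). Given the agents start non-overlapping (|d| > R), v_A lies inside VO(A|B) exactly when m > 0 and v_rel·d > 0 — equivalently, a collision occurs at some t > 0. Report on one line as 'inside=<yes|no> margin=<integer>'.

d = (19, -9),  |d|² = 442;  R = 8+2 = 10,  c = 442−10² = 342
v_rel = (12, -2),  |v_rel|² = 148;  v_rel·d = (12)·(19) + (-2)·(-9) = 246
148·t² − 492·t + 342 = 0  ⇒  m = 246² − 148·342 = 9900
m = 9900 > 0,  v_rel·d = 246 > 0  ⇒  inside

inside=yes margin=9900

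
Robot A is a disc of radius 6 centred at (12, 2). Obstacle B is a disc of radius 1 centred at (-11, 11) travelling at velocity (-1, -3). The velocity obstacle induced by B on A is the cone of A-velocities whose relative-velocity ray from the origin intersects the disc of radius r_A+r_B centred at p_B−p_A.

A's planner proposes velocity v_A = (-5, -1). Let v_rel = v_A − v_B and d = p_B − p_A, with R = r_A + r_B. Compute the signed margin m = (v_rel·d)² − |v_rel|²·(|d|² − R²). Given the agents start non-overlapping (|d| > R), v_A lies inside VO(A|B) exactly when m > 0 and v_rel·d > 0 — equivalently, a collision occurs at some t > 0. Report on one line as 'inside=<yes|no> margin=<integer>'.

d = (-23, 9),  |d|² = 610;  R = 6+1 = 7,  c = 610−7² = 561
v_rel = (-4, 2),  |v_rel|² = 20;  v_rel·d = (-4)·(-23) + (2)·(9) = 110
20·t² − 220·t + 561 = 0  ⇒  m = 110² − 20·561 = 880
m = 880 > 0,  v_rel·d = 110 > 0  ⇒  inside

inside=yes margin=880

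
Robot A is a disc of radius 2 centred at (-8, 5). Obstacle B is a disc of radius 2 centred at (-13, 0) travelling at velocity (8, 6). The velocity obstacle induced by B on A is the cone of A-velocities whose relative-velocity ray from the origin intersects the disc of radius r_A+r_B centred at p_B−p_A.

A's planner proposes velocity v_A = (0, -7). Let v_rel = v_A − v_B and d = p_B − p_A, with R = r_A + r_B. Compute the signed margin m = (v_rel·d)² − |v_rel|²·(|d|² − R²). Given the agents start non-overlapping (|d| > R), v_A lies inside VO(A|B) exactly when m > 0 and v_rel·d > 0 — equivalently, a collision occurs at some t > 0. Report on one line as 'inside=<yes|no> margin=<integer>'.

d = (-5, -5),  |d|² = 50;  R = 2+2 = 4,  c = 50−4² = 34
v_rel = (-8, -13),  |v_rel|² = 233;  v_rel·d = (-8)·(-5) + (-13)·(-5) = 105
233·t² − 210·t + 34 = 0  ⇒  m = 105² − 233·34 = 3103
m = 3103 > 0,  v_rel·d = 105 > 0  ⇒  inside

inside=yes margin=3103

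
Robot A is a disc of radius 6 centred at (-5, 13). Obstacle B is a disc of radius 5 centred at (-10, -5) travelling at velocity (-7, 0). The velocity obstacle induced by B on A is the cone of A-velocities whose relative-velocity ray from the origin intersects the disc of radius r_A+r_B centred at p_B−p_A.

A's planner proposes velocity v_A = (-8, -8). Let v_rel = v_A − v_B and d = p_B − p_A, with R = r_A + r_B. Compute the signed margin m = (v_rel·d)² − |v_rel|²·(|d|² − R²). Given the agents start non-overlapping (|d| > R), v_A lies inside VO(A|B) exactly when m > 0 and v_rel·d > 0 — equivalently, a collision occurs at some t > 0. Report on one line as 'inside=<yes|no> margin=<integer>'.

d = (-5, -18),  |d|² = 349;  R = 6+5 = 11,  c = 349−11² = 228
v_rel = (-1, -8),  |v_rel|² = 65;  v_rel·d = (-1)·(-5) + (-8)·(-18) = 149
65·t² − 298·t + 228 = 0  ⇒  m = 149² − 65·228 = 7381
m = 7381 > 0,  v_rel·d = 149 > 0  ⇒  inside

inside=yes margin=7381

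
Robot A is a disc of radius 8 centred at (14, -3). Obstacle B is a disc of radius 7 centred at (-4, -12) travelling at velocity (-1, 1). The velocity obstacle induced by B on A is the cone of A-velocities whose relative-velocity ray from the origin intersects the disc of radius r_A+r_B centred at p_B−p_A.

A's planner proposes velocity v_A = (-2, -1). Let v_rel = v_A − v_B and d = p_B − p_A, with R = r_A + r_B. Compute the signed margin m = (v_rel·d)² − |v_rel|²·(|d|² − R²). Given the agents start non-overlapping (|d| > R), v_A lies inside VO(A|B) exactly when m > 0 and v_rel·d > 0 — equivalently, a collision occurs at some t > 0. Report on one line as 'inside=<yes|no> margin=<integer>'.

d = (-18, -9),  |d|² = 405;  R = 8+7 = 15,  c = 405−15² = 180
v_rel = (-1, -2),  |v_rel|² = 5;  v_rel·d = (-1)·(-18) + (-2)·(-9) = 36
5·t² − 72·t + 180 = 0  ⇒  m = 36² − 5·180 = 396
m = 396 > 0,  v_rel·d = 36 > 0  ⇒  inside

inside=yes margin=396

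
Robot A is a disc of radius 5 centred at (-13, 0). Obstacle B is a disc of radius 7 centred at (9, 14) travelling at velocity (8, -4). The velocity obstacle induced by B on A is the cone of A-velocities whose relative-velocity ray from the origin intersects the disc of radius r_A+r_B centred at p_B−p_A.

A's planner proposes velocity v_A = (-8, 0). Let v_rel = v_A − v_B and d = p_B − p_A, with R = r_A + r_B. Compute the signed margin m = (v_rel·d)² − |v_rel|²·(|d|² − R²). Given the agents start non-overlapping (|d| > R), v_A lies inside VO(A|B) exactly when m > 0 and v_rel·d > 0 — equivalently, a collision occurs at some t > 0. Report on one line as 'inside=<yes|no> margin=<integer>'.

d = (22, 14),  |d|² = 680;  R = 5+7 = 12,  c = 680−12² = 536
v_rel = (-16, 4),  |v_rel|² = 272;  v_rel·d = (-16)·(22) + (4)·(14) = -296
272·t² + 592·t + 536 = 0  ⇒  m = (-296)² − 272·536 = -58176
m = -58176 < 0,  v_rel·d = -296 < 0  ⇒  outside

inside=no margin=-58176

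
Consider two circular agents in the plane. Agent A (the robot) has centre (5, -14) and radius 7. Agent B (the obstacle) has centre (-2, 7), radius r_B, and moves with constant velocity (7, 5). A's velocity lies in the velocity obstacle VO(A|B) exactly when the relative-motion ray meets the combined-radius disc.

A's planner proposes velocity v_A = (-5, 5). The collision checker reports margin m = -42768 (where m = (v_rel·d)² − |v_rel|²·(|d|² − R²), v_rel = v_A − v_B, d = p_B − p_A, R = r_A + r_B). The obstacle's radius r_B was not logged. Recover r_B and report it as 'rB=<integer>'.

m = -42768
d = (-7, 21);  v_rel = (-12, 0),  |v_rel|² = 144
v_rel×d = (-12)·(21) − (0)·(-7) = -252
since m = R²·144 − (-252)²:  R² = (63504 + -42768) / 144 = 144
R = √144 = 12  ⇒  r_B = 12 − 7 = 5

rB=5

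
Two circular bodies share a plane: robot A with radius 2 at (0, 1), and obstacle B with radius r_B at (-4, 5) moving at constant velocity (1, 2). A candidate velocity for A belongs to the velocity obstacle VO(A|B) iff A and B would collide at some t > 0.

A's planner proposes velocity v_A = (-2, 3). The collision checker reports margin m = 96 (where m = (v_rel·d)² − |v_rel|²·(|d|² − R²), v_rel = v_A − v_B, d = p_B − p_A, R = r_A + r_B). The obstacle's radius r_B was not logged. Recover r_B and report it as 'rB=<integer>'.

m = 96
d = (-4, 4);  v_rel = (-3, 1),  |v_rel|² = 10
v_rel×d = (-3)·(4) − (1)·(-4) = -8
since m = R²·10 − (-8)²:  R² = (64 + 96) / 10 = 16
R = √16 = 4  ⇒  r_B = 4 − 2 = 2

rB=2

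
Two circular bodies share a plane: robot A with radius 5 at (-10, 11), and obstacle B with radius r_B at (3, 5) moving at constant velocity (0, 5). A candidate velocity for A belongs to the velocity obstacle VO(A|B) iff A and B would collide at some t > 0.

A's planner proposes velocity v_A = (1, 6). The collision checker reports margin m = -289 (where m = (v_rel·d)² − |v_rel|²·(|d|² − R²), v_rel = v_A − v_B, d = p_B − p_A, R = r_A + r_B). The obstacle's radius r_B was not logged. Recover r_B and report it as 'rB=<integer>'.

m = -289
d = (13, -6);  v_rel = (1, 1),  |v_rel|² = 2
v_rel×d = (1)·(-6) − (1)·(13) = -19
since m = R²·2 − (-19)²:  R² = (361 + -289) / 2 = 36
R = √36 = 6  ⇒  r_B = 6 − 5 = 1

rB=1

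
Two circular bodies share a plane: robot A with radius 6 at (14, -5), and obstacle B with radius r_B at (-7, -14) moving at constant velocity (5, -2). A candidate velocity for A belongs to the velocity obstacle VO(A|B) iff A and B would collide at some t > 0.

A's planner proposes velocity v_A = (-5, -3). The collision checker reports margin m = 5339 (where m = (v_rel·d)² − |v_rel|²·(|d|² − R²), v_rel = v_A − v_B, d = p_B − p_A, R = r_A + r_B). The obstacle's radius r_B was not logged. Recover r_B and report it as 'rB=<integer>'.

m = 5339
d = (-21, -9);  v_rel = (-10, -1),  |v_rel|² = 101
v_rel×d = (-10)·(-9) − (-1)·(-21) = 69
since m = R²·101 − 69²:  R² = (4761 + 5339) / 101 = 100
R = √100 = 10  ⇒  r_B = 10 − 6 = 4

rB=4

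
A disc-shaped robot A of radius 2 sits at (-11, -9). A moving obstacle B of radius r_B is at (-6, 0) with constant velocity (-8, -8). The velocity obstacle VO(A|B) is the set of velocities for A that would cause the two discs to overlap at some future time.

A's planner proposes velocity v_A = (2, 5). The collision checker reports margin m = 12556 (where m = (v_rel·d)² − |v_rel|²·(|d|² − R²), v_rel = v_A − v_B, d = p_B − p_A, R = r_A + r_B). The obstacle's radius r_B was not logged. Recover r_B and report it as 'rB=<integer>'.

m = 12556
d = (5, 9);  v_rel = (10, 13),  |v_rel|² = 269
v_rel×d = (10)·(9) − (13)·(5) = 25
since m = R²·269 − 25²:  R² = (625 + 12556) / 269 = 49
R = √49 = 7  ⇒  r_B = 7 − 2 = 5

rB=5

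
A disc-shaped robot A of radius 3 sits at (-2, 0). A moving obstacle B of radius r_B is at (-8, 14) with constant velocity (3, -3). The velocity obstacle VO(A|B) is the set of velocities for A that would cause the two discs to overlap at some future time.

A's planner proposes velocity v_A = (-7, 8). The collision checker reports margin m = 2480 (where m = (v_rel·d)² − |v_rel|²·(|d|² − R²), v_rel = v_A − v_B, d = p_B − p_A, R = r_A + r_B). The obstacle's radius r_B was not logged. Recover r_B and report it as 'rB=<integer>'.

m = 2480
d = (-6, 14);  v_rel = (-10, 11),  |v_rel|² = 221
v_rel×d = (-10)·(14) − (11)·(-6) = -74
since m = R²·221 − (-74)²:  R² = (5476 + 2480) / 221 = 36
R = √36 = 6  ⇒  r_B = 6 − 3 = 3

rB=3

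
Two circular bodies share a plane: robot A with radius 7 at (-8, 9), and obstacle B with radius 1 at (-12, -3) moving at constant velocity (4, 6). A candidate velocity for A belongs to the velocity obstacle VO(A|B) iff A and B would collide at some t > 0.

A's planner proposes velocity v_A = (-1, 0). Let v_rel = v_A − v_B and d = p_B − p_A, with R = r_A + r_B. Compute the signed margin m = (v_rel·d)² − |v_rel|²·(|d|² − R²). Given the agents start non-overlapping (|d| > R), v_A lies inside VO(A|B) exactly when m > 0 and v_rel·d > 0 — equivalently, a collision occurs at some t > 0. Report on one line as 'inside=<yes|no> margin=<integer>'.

d = (-4, -12),  |d|² = 160;  R = 7+1 = 8,  c = 160−8² = 96
v_rel = (-5, -6),  |v_rel|² = 61;  v_rel·d = (-5)·(-4) + (-6)·(-12) = 92
61·t² − 184·t + 96 = 0  ⇒  m = 92² − 61·96 = 2608
m = 2608 > 0,  v_rel·d = 92 > 0  ⇒  inside

inside=yes margin=2608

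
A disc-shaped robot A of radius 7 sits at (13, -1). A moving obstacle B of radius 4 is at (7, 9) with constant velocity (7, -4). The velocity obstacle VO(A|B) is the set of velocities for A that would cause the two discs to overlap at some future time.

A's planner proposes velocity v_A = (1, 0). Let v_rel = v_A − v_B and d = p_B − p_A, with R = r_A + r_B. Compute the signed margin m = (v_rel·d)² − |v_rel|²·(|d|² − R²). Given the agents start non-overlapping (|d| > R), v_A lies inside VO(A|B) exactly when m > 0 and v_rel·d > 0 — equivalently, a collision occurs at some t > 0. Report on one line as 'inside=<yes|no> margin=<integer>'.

d = (-6, 10),  |d|² = 136;  R = 7+4 = 11,  c = 136−11² = 15
v_rel = (-6, 4),  |v_rel|² = 52;  v_rel·d = (-6)·(-6) + (4)·(10) = 76
52·t² − 152·t + 15 = 0  ⇒  m = 76² − 52·15 = 4996
m = 4996 > 0,  v_rel·d = 76 > 0  ⇒  inside

inside=yes margin=4996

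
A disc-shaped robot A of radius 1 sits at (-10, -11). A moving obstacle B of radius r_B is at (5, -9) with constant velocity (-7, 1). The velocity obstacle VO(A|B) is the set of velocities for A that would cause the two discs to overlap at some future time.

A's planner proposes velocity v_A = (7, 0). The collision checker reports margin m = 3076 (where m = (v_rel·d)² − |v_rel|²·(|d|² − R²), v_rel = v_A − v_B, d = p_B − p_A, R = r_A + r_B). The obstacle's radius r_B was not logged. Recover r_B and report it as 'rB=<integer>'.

m = 3076
d = (15, 2);  v_rel = (14, -1),  |v_rel|² = 197
v_rel×d = (14)·(2) − (-1)·(15) = 43
since m = R²·197 − 43²:  R² = (1849 + 3076) / 197 = 25
R = √25 = 5  ⇒  r_B = 5 − 1 = 4

rB=4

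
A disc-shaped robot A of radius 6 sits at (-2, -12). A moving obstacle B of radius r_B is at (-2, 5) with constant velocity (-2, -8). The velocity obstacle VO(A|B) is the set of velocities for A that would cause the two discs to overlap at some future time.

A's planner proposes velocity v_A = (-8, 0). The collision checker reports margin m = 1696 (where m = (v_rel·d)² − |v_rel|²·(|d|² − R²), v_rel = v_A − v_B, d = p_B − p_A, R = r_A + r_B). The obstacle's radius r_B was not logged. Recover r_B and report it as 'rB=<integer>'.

m = 1696
d = (0, 17);  v_rel = (-6, 8),  |v_rel|² = 100
v_rel×d = (-6)·(17) − (8)·(0) = -102
since m = R²·100 − (-102)²:  R² = (10404 + 1696) / 100 = 121
R = √121 = 11  ⇒  r_B = 11 − 6 = 5

rB=5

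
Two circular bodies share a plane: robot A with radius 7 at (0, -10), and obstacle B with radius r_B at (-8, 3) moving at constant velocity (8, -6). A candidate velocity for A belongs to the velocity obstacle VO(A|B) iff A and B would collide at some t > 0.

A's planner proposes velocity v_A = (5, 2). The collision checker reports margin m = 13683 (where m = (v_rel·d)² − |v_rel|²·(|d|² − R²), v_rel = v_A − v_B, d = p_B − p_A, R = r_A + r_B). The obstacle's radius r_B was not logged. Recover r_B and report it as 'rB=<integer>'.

m = 13683
d = (-8, 13);  v_rel = (-3, 8),  |v_rel|² = 73
v_rel×d = (-3)·(13) − (8)·(-8) = 25
since m = R²·73 − 25²:  R² = (625 + 13683) / 73 = 196
R = √196 = 14  ⇒  r_B = 14 − 7 = 7

rB=7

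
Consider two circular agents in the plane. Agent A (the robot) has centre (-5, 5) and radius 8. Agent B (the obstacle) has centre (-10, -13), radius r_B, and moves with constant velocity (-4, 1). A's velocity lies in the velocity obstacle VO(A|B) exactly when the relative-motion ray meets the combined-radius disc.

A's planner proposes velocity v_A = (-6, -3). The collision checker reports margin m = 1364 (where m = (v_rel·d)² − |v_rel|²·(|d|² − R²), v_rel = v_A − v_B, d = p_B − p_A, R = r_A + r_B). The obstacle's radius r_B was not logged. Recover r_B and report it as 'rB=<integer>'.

m = 1364
d = (-5, -18);  v_rel = (-2, -4),  |v_rel|² = 20
v_rel×d = (-2)·(-18) − (-4)·(-5) = 16
since m = R²·20 − 16²:  R² = (256 + 1364) / 20 = 81
R = √81 = 9  ⇒  r_B = 9 − 8 = 1

rB=1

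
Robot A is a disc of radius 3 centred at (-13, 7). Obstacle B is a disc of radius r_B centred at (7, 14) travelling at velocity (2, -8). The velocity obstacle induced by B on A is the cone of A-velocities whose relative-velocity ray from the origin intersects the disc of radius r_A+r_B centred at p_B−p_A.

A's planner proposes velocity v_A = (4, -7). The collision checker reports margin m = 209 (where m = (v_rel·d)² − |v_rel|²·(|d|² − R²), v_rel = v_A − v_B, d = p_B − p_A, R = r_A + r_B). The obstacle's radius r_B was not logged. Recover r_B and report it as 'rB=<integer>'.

m = 209
d = (20, 7);  v_rel = (2, 1),  |v_rel|² = 5
v_rel×d = (2)·(7) − (1)·(20) = -6
since m = R²·5 − (-6)²:  R² = (36 + 209) / 5 = 49
R = √49 = 7  ⇒  r_B = 7 − 3 = 4

rB=4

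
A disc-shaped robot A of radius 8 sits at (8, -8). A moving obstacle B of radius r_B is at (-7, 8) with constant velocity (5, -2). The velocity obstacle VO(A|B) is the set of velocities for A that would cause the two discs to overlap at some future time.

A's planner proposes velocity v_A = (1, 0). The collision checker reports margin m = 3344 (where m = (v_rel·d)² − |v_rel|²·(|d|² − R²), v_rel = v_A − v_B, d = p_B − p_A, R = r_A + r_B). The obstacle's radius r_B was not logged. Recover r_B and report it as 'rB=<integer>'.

m = 3344
d = (-15, 16);  v_rel = (-4, 2),  |v_rel|² = 20
v_rel×d = (-4)·(16) − (2)·(-15) = -34
since m = R²·20 − (-34)²:  R² = (1156 + 3344) / 20 = 225
R = √225 = 15  ⇒  r_B = 15 − 8 = 7

rB=7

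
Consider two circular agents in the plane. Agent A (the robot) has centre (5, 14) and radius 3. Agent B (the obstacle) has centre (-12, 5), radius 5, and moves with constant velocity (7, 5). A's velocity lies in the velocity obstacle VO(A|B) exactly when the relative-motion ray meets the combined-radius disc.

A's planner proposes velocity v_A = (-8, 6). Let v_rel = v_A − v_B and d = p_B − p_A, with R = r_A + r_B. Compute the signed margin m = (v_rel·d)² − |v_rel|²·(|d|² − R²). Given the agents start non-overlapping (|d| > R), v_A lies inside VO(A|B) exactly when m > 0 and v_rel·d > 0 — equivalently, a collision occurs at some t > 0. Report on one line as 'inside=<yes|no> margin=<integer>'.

d = (-17, -9),  |d|² = 370;  R = 3+5 = 8,  c = 370−8² = 306
v_rel = (-15, 1),  |v_rel|² = 226;  v_rel·d = (-15)·(-17) + (1)·(-9) = 246
226·t² − 492·t + 306 = 0  ⇒  m = 246² − 226·306 = -8640
m = -8640 < 0,  v_rel·d = 246 > 0  ⇒  outside

inside=no margin=-8640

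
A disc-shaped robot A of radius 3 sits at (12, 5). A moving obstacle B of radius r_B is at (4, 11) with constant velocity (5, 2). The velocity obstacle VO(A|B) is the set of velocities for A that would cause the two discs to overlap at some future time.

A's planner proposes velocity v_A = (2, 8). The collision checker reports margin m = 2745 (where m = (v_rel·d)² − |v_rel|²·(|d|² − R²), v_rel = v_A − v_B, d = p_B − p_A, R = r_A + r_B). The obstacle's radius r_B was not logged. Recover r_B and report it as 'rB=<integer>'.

m = 2745
d = (-8, 6);  v_rel = (-3, 6),  |v_rel|² = 45
v_rel×d = (-3)·(6) − (6)·(-8) = 30
since m = R²·45 − 30²:  R² = (900 + 2745) / 45 = 81
R = √81 = 9  ⇒  r_B = 9 − 3 = 6

rB=6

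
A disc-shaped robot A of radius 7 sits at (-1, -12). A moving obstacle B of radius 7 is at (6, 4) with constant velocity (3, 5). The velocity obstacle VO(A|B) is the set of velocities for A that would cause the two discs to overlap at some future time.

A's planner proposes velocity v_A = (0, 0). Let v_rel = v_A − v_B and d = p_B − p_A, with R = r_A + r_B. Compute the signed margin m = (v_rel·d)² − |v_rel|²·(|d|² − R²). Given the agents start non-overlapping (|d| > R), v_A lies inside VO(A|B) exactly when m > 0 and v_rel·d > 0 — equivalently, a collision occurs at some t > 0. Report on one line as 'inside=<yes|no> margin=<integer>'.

d = (7, 16),  |d|² = 305;  R = 7+7 = 14,  c = 305−14² = 109
v_rel = (-3, -5),  |v_rel|² = 34;  v_rel·d = (-3)·(7) + (-5)·(16) = -101
34·t² + 202·t + 109 = 0  ⇒  m = (-101)² − 34·109 = 6495
m = 6495 > 0,  v_rel·d = -101 < 0  ⇒  outside

inside=no margin=6495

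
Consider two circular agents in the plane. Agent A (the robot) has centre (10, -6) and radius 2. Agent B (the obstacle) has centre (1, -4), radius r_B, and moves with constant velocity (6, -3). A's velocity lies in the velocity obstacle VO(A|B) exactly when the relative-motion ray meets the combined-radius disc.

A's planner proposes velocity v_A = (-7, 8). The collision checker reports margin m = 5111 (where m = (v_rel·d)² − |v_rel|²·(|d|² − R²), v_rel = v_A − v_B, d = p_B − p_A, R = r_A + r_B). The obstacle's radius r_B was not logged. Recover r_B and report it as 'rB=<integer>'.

m = 5111
d = (-9, 2);  v_rel = (-13, 11),  |v_rel|² = 290
v_rel×d = (-13)·(2) − (11)·(-9) = 73
since m = R²·290 − 73²:  R² = (5329 + 5111) / 290 = 36
R = √36 = 6  ⇒  r_B = 6 − 2 = 4

rB=4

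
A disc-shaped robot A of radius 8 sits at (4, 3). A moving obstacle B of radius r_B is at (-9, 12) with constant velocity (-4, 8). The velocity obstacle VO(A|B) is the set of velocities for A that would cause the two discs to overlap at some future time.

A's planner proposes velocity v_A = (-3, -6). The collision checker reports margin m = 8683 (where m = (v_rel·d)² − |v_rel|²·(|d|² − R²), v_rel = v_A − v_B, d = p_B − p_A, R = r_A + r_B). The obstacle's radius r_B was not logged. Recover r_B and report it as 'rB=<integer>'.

m = 8683
d = (-13, 9);  v_rel = (1, -14),  |v_rel|² = 197
v_rel×d = (1)·(9) − (-14)·(-13) = -173
since m = R²·197 − (-173)²:  R² = (29929 + 8683) / 197 = 196
R = √196 = 14  ⇒  r_B = 14 − 8 = 6

rB=6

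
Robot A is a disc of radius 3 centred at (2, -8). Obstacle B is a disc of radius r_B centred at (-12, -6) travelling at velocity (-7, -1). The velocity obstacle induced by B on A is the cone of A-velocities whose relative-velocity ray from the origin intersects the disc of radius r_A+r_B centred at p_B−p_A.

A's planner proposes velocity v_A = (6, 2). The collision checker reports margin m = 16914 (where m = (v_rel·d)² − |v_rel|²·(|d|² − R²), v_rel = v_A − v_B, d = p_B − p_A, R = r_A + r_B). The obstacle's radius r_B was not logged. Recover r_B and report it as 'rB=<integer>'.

m = 16914
d = (-14, 2);  v_rel = (13, 3),  |v_rel|² = 178
v_rel×d = (13)·(2) − (3)·(-14) = 68
since m = R²·178 − 68²:  R² = (4624 + 16914) / 178 = 121
R = √121 = 11  ⇒  r_B = 11 − 3 = 8

rB=8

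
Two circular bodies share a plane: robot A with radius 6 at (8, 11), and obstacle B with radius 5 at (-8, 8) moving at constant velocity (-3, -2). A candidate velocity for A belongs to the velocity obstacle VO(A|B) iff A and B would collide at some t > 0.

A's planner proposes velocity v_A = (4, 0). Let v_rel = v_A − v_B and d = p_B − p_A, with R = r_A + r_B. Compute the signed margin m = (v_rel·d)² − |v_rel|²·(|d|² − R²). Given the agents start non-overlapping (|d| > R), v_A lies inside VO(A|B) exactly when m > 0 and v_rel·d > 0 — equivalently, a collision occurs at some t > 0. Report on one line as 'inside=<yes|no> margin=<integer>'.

d = (-16, -3),  |d|² = 265;  R = 6+5 = 11,  c = 265−11² = 144
v_rel = (7, 2),  |v_rel|² = 53;  v_rel·d = (7)·(-16) + (2)·(-3) = -118
53·t² + 236·t + 144 = 0  ⇒  m = (-118)² − 53·144 = 6292
m = 6292 > 0,  v_rel·d = -118 < 0  ⇒  outside

inside=no margin=6292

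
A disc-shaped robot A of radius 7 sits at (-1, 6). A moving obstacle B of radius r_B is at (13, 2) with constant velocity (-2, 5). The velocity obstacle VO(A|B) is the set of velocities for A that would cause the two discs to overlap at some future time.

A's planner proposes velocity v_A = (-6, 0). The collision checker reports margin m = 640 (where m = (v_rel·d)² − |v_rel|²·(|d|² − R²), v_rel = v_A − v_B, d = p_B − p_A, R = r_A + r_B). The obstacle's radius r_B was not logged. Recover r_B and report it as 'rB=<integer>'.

m = 640
d = (14, -4);  v_rel = (-4, -5),  |v_rel|² = 41
v_rel×d = (-4)·(-4) − (-5)·(14) = 86
since m = R²·41 − 86²:  R² = (7396 + 640) / 41 = 196
R = √196 = 14  ⇒  r_B = 14 − 7 = 7

rB=7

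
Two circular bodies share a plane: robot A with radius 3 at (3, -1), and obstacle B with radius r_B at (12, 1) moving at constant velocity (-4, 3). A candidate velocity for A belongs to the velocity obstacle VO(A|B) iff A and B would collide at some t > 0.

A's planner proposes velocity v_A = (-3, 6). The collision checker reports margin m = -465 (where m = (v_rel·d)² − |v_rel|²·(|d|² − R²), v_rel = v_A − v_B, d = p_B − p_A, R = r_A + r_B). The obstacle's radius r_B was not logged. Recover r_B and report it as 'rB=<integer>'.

m = -465
d = (9, 2);  v_rel = (1, 3),  |v_rel|² = 10
v_rel×d = (1)·(2) − (3)·(9) = -25
since m = R²·10 − (-25)²:  R² = (625 + -465) / 10 = 16
R = √16 = 4  ⇒  r_B = 4 − 3 = 1

rB=1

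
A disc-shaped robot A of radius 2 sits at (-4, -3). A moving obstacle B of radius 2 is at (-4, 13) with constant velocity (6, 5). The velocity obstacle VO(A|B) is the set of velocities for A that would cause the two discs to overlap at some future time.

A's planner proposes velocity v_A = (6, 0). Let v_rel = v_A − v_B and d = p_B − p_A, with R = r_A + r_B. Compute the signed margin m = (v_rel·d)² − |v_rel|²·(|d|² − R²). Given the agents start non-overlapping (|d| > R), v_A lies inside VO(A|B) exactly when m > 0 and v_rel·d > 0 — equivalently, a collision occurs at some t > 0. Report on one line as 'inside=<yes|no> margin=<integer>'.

d = (0, 16),  |d|² = 256;  R = 2+2 = 4,  c = 256−4² = 240
v_rel = (0, -5),  |v_rel|² = 25;  v_rel·d = (0)·(0) + (-5)·(16) = -80
25·t² + 160·t + 240 = 0  ⇒  m = (-80)² − 25·240 = 400
m = 400 > 0,  v_rel·d = -80 < 0  ⇒  outside

inside=no margin=400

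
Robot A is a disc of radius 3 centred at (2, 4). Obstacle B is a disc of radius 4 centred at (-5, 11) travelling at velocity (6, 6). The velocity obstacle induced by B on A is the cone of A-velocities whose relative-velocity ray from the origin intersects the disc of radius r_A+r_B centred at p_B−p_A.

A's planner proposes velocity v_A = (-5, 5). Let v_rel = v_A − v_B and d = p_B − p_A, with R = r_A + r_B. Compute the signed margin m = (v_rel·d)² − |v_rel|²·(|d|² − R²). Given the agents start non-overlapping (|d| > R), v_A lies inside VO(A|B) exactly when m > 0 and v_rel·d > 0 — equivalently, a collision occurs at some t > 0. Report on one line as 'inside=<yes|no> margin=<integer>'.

d = (-7, 7),  |d|² = 98;  R = 3+4 = 7,  c = 98−7² = 49
v_rel = (-11, -1),  |v_rel|² = 122;  v_rel·d = (-11)·(-7) + (-1)·(7) = 70
122·t² − 140·t + 49 = 0  ⇒  m = 70² − 122·49 = -1078
m = -1078 < 0,  v_rel·d = 70 > 0  ⇒  outside

inside=no margin=-1078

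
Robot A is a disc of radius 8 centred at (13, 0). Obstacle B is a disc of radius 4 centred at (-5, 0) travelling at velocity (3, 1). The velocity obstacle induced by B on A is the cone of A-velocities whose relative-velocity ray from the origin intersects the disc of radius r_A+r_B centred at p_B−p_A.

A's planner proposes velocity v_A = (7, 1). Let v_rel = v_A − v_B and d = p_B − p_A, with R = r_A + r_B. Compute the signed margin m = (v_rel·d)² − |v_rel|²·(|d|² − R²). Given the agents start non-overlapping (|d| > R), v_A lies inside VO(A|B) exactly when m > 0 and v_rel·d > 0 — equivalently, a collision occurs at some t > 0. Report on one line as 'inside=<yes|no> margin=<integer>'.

d = (-18, 0),  |d|² = 324;  R = 8+4 = 12,  c = 324−12² = 180
v_rel = (4, 0),  |v_rel|² = 16;  v_rel·d = (4)·(-18) + (0)·(0) = -72
16·t² + 144·t + 180 = 0  ⇒  m = (-72)² − 16·180 = 2304
m = 2304 > 0,  v_rel·d = -72 < 0  ⇒  outside

inside=no margin=2304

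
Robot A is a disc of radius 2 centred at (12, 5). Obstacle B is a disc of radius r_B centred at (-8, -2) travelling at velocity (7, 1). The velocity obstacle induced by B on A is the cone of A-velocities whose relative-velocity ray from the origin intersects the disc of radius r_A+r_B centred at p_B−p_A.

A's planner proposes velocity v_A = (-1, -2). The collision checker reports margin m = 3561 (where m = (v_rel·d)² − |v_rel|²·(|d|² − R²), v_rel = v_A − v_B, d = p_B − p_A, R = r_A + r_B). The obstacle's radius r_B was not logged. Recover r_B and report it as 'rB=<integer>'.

m = 3561
d = (-20, -7);  v_rel = (-8, -3),  |v_rel|² = 73
v_rel×d = (-8)·(-7) − (-3)·(-20) = -4
since m = R²·73 − (-4)²:  R² = (16 + 3561) / 73 = 49
R = √49 = 7  ⇒  r_B = 7 − 2 = 5

rB=5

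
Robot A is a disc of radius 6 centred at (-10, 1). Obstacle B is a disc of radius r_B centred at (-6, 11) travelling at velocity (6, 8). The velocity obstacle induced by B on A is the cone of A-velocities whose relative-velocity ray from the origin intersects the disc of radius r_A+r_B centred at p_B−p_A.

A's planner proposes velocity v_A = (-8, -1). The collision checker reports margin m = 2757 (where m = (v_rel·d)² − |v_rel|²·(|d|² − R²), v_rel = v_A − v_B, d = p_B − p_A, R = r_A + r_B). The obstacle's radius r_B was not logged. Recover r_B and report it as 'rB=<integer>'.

m = 2757
d = (4, 10);  v_rel = (-14, -9),  |v_rel|² = 277
v_rel×d = (-14)·(10) − (-9)·(4) = -104
since m = R²·277 − (-104)²:  R² = (10816 + 2757) / 277 = 49
R = √49 = 7  ⇒  r_B = 7 − 6 = 1

rB=1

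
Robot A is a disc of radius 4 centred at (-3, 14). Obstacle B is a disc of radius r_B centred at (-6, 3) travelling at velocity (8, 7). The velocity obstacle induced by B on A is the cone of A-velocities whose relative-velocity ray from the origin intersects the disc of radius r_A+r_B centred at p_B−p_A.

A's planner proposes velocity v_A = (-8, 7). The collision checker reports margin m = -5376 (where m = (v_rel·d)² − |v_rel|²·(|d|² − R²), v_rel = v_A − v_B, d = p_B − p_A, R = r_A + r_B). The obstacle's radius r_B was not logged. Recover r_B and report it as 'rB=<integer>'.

m = -5376
d = (-3, -11);  v_rel = (-16, 0),  |v_rel|² = 256
v_rel×d = (-16)·(-11) − (0)·(-3) = 176
since m = R²·256 − 176²:  R² = (30976 + -5376) / 256 = 100
R = √100 = 10  ⇒  r_B = 10 − 4 = 6

rB=6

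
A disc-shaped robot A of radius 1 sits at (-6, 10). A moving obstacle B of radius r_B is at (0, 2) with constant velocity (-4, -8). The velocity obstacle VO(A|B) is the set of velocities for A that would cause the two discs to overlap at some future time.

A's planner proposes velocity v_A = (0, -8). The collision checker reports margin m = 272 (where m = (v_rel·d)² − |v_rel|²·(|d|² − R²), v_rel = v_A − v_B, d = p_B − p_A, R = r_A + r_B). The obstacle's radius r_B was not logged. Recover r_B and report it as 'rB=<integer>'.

m = 272
d = (6, -8);  v_rel = (4, 0),  |v_rel|² = 16
v_rel×d = (4)·(-8) − (0)·(6) = -32
since m = R²·16 − (-32)²:  R² = (1024 + 272) / 16 = 81
R = √81 = 9  ⇒  r_B = 9 − 1 = 8

rB=8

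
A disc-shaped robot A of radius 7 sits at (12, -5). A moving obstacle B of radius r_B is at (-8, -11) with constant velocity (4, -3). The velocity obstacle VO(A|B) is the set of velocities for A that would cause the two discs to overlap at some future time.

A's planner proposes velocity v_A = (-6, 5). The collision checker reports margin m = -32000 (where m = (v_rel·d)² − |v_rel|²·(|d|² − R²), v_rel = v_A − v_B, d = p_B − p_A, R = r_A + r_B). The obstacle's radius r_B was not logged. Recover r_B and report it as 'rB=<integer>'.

m = -32000
d = (-20, -6);  v_rel = (-10, 8),  |v_rel|² = 164
v_rel×d = (-10)·(-6) − (8)·(-20) = 220
since m = R²·164 − 220²:  R² = (48400 + -32000) / 164 = 100
R = √100 = 10  ⇒  r_B = 10 − 7 = 3

rB=3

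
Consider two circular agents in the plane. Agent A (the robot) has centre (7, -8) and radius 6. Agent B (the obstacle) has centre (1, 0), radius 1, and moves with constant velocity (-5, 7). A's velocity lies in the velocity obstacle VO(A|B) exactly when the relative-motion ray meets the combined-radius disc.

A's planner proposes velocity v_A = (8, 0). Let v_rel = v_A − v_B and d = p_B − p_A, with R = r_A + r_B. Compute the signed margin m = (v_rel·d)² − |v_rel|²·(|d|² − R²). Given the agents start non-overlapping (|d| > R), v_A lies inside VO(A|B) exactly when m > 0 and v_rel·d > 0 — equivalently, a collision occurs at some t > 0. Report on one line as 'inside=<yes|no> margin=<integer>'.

d = (-6, 8),  |d|² = 100;  R = 6+1 = 7,  c = 100−7² = 51
v_rel = (13, -7),  |v_rel|² = 218;  v_rel·d = (13)·(-6) + (-7)·(8) = -134
218·t² + 268·t + 51 = 0  ⇒  m = (-134)² − 218·51 = 6838
m = 6838 > 0,  v_rel·d = -134 < 0  ⇒  outside

inside=no margin=6838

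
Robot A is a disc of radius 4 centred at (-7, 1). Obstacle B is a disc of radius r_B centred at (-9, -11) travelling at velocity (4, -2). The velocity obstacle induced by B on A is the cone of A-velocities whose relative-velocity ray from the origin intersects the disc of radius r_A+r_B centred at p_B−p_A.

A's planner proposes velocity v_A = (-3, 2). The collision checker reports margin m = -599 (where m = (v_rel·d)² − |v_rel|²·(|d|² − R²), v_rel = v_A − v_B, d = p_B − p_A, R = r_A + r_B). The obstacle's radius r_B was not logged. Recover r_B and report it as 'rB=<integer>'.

m = -599
d = (-2, -12);  v_rel = (-7, 4),  |v_rel|² = 65
v_rel×d = (-7)·(-12) − (4)·(-2) = 92
since m = R²·65 − 92²:  R² = (8464 + -599) / 65 = 121
R = √121 = 11  ⇒  r_B = 11 − 4 = 7

rB=7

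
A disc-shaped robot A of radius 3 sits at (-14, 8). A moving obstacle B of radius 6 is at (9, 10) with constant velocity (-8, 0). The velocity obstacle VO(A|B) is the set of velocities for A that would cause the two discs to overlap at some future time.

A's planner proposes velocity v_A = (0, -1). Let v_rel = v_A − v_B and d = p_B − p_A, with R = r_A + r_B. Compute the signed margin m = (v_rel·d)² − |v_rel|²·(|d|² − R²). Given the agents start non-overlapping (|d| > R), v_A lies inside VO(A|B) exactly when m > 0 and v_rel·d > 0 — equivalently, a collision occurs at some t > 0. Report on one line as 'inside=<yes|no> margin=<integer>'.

d = (23, 2),  |d|² = 533;  R = 3+6 = 9,  c = 533−9² = 452
v_rel = (8, -1),  |v_rel|² = 65;  v_rel·d = (8)·(23) + (-1)·(2) = 182
65·t² − 364·t + 452 = 0  ⇒  m = 182² − 65·452 = 3744
m = 3744 > 0,  v_rel·d = 182 > 0  ⇒  inside

inside=yes margin=3744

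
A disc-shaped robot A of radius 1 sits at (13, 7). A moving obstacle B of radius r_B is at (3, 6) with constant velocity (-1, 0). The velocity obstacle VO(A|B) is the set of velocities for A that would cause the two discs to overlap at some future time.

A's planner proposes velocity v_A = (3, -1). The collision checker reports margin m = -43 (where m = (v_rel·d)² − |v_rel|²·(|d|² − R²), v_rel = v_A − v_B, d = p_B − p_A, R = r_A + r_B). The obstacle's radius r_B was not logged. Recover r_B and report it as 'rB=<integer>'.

m = -43
d = (-10, -1);  v_rel = (4, -1),  |v_rel|² = 17
v_rel×d = (4)·(-1) − (-1)·(-10) = -14
since m = R²·17 − (-14)²:  R² = (196 + -43) / 17 = 9
R = √9 = 3  ⇒  r_B = 3 − 1 = 2

rB=2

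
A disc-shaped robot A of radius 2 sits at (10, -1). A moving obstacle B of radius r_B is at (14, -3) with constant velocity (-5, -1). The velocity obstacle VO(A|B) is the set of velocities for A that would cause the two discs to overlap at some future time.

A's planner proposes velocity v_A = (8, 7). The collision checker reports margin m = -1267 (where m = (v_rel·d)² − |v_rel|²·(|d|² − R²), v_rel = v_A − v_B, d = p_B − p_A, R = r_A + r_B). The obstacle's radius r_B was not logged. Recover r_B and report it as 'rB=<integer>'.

m = -1267
d = (4, -2);  v_rel = (13, 8),  |v_rel|² = 233
v_rel×d = (13)·(-2) − (8)·(4) = -58
since m = R²·233 − (-58)²:  R² = (3364 + -1267) / 233 = 9
R = √9 = 3  ⇒  r_B = 3 − 2 = 1

rB=1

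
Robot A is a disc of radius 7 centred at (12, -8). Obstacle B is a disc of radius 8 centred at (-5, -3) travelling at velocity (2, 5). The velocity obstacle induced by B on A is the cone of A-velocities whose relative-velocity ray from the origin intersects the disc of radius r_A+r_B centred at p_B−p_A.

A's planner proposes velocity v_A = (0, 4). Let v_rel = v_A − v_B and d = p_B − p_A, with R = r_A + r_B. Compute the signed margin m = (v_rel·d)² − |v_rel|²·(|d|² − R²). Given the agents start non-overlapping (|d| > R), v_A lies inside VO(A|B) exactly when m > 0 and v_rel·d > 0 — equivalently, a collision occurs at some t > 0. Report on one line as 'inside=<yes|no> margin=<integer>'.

d = (-17, 5),  |d|² = 314;  R = 7+8 = 15,  c = 314−15² = 89
v_rel = (-2, -1),  |v_rel|² = 5;  v_rel·d = (-2)·(-17) + (-1)·(5) = 29
5·t² − 58·t + 89 = 0  ⇒  m = 29² − 5·89 = 396
m = 396 > 0,  v_rel·d = 29 > 0  ⇒  inside

inside=yes margin=396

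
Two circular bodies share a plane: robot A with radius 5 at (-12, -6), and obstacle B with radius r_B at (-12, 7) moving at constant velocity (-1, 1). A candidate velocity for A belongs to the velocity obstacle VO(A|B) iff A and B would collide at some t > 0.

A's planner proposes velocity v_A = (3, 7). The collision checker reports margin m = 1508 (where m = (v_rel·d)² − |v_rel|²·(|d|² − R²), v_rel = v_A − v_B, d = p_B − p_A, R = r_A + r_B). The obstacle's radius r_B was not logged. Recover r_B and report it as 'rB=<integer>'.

m = 1508
d = (0, 13);  v_rel = (4, 6),  |v_rel|² = 52
v_rel×d = (4)·(13) − (6)·(0) = 52
since m = R²·52 − 52²:  R² = (2704 + 1508) / 52 = 81
R = √81 = 9  ⇒  r_B = 9 − 5 = 4

rB=4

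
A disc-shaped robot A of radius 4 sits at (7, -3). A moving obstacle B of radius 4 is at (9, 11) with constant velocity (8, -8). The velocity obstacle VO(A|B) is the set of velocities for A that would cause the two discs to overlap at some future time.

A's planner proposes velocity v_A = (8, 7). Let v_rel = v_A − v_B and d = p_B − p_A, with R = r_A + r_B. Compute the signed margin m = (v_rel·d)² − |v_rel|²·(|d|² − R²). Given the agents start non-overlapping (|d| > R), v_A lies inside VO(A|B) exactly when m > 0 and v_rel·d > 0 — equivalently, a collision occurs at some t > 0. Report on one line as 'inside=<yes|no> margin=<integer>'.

d = (2, 14),  |d|² = 200;  R = 4+4 = 8,  c = 200−8² = 136
v_rel = (0, 15),  |v_rel|² = 225;  v_rel·d = (0)·(2) + (15)·(14) = 210
225·t² − 420·t + 136 = 0  ⇒  m = 210² − 225·136 = 13500
m = 13500 > 0,  v_rel·d = 210 > 0  ⇒  inside

inside=yes margin=13500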